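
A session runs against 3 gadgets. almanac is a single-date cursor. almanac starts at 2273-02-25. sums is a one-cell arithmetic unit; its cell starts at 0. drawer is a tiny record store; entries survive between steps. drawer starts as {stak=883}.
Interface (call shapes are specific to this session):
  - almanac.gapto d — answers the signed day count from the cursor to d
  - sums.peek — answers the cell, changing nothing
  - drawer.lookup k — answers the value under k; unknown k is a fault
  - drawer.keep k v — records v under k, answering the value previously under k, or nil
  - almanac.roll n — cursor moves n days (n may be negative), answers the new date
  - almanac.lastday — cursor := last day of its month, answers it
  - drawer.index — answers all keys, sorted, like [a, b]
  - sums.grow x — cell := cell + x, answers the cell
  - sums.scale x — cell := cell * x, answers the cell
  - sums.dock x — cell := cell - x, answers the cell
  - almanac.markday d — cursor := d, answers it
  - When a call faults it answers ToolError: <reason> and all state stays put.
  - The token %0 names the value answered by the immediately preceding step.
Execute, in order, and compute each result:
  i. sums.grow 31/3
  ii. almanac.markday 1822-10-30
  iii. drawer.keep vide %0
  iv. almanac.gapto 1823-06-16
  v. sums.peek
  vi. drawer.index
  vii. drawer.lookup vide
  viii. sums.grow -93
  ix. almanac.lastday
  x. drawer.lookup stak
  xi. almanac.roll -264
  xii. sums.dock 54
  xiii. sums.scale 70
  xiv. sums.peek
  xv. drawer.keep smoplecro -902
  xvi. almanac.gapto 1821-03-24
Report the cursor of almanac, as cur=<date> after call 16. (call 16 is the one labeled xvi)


·→ sums.grow(x='31/3')
·← 31/3
·→ almanac.markday(d='1822-10-30')
·← 1822-10-30
·→ drawer.keep(k='vide', v='%0')
·← nil
·→ almanac.gapto(d='1823-06-16')
·← 229
·→ sums.peek()
·← 31/3
·→ drawer.index()
·← [stak, vide]
·→ drawer.lookup(k='vide')
·← 1822-10-30
·→ sums.grow(x='-93')
·← -248/3
·→ almanac.lastday()
·← 1822-10-31
·→ drawer.lookup(k='stak')
·← 883
·→ almanac.roll(n='-264')
·← 1822-02-09
·→ sums.dock(x='54')
·← -410/3
·→ sums.scale(x='70')
·← -28700/3
·→ sums.peek()
·← -28700/3
·→ drawer.keep(k='smoplecro', v='-902')
·← nil
·→ almanac.gapto(d='1821-03-24')
·← -322

Answer: cur=1822-02-09


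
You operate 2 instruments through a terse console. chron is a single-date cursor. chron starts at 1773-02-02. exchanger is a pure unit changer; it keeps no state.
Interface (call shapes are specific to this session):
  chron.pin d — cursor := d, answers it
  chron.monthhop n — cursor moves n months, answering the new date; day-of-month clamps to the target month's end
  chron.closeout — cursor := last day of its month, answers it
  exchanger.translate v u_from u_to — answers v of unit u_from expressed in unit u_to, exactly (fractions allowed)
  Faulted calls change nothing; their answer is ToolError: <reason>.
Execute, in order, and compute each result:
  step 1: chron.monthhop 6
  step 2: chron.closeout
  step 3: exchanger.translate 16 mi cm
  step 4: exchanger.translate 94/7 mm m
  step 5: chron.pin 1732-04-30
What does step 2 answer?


Answer: 1773-08-31

Derivation:
→ chron.monthhop(6)
← 1773-08-02
→ chron.closeout()
← 1773-08-31
→ exchanger.translate(16, mi, cm)
← 12874752/5
→ exchanger.translate(94/7, mm, m)
← 47/3500
→ chron.pin(1732-04-30)
← 1732-04-30


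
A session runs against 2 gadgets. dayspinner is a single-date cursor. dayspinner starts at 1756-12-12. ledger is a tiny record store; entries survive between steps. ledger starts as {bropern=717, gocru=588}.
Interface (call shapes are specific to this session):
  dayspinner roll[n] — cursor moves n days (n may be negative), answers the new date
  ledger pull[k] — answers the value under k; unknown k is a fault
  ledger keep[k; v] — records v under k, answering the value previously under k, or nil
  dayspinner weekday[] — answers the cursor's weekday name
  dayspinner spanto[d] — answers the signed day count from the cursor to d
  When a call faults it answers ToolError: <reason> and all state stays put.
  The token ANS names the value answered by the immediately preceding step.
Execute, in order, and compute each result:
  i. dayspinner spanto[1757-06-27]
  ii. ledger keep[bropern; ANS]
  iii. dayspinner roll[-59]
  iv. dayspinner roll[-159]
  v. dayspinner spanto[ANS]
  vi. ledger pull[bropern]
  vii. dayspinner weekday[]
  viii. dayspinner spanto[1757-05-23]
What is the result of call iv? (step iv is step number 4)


-- 1. dayspinner spanto(d→1757-06-27) -> 197
-- 2. ledger keep(k→bropern, v→ANS) -> 717
-- 3. dayspinner roll(n→-59) -> 1756-10-14
-- 4. dayspinner roll(n→-159) -> 1756-05-08
-- 5. dayspinner spanto(d→ANS) -> 0
-- 6. ledger pull(k→bropern) -> 197
-- 7. dayspinner weekday() -> Saturday
-- 8. dayspinner spanto(d→1757-05-23) -> 380

Answer: 1756-05-08


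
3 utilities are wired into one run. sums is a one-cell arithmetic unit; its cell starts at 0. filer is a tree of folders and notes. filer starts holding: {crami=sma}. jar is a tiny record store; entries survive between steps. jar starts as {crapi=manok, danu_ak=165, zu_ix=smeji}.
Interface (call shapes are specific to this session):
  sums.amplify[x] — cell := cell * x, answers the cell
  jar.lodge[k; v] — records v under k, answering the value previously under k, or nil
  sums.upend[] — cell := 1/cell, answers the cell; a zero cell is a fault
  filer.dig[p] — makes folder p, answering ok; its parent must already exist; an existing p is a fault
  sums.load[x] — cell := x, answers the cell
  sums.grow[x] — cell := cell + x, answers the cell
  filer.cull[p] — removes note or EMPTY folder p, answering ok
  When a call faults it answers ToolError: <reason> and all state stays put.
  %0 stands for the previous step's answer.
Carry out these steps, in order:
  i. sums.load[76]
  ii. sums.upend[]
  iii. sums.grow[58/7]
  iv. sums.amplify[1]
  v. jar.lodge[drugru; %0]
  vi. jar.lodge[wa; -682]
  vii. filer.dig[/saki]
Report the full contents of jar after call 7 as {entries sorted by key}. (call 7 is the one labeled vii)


Answer: {crapi=manok, danu_ak=165, drugru=4415/532, wa=-682, zu_ix=smeji}

Derivation:
==> sums.load(x='76')
<== 76
==> sums.upend()
<== 1/76
==> sums.grow(x='58/7')
<== 4415/532
==> sums.amplify(x='1')
<== 4415/532
==> jar.lodge(k='drugru', v='%0')
<== nil
==> jar.lodge(k='wa', v='-682')
<== nil
==> filer.dig(p='/saki')
<== ok


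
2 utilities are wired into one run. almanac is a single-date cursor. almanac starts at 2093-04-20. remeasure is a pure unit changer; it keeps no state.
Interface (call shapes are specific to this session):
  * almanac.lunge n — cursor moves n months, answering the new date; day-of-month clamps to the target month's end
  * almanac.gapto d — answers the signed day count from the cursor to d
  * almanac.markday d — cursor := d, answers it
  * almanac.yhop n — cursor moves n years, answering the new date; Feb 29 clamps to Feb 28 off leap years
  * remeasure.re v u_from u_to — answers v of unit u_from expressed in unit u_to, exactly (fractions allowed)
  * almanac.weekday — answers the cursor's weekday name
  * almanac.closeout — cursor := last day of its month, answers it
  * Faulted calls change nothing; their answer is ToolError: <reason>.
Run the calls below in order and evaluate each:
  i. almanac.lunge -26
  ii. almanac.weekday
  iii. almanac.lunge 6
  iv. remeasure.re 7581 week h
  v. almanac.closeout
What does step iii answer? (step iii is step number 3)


Step: almanac.lunge[n: -26]
Result: 2091-02-20
Step: almanac.weekday[]
Result: Tuesday
Step: almanac.lunge[n: 6]
Result: 2091-08-20
Step: remeasure.re[v: 7581; u_from: week; u_to: h]
Result: 1273608
Step: almanac.closeout[]
Result: 2091-08-31

Answer: 2091-08-20


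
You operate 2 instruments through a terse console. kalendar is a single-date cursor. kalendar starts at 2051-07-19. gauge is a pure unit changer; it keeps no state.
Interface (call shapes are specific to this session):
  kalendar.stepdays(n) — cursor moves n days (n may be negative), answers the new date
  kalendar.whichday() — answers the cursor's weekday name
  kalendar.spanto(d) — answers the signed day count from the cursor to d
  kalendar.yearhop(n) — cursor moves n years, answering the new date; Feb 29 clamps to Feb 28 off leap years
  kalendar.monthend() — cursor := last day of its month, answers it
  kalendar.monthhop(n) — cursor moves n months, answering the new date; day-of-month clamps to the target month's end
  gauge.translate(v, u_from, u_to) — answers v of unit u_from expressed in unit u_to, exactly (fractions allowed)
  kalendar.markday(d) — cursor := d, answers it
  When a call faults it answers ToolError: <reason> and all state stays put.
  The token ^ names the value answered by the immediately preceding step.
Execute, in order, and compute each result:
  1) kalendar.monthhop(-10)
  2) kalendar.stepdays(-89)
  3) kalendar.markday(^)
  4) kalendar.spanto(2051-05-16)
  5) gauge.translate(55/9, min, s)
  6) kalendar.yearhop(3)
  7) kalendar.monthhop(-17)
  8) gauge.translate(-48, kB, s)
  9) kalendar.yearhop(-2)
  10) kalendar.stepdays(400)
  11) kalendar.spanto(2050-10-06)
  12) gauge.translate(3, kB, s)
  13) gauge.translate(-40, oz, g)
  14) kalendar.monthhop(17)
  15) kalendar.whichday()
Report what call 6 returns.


Then kalendar.monthhop passing n→-10, and observe 2050-09-19.
Invoking kalendar.stepdays passing n→-89, and observe 2050-06-22.
I use kalendar.markday passing d→^, yielding 2050-06-22.
Now I run kalendar.spanto passing d→2051-05-16, and see 328.
I use gauge.translate passing v→55/9, u_from→min, u_to→s, — result: 1100/3.
I use kalendar.yearhop passing n→3: 2053-06-22.
I try kalendar.monthhop passing n→-17: 2052-01-22.
I call gauge.translate passing v→-48, u_from→kB, u_to→s: ToolError: incompatible units.
I use kalendar.yearhop passing n→-2, and observe 2050-01-22.
Then kalendar.stepdays passing n→400, giving 2051-02-26.
I call kalendar.spanto passing d→2050-10-06, — result: -143.
I invoke gauge.translate passing v→3, u_from→kB, u_to→s, and see ToolError: incompatible units.
I try gauge.translate passing v→-40, u_from→oz, u_to→g, giving -45359237/40000.
I use kalendar.monthhop passing n→17, and get 2052-07-26.
Calling kalendar.whichday(): Friday.

Answer: 2053-06-22


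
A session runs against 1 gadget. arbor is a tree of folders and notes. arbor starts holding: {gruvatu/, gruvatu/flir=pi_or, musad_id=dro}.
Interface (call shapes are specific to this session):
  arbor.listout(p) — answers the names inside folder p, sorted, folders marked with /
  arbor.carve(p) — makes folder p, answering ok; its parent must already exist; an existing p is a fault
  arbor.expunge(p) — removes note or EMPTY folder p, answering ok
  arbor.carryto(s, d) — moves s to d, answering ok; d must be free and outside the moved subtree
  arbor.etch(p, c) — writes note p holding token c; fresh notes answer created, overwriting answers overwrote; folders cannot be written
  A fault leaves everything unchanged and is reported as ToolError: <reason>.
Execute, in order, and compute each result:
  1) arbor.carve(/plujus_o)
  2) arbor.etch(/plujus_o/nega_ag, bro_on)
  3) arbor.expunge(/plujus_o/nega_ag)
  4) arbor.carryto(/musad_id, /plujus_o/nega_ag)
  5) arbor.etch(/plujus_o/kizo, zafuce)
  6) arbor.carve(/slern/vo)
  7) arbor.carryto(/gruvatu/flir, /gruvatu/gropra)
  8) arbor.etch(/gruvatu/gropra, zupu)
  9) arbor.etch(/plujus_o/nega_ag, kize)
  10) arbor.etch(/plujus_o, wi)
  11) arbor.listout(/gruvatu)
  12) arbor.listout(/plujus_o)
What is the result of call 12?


CALL arbor.carve[p='/plujus_o']
RET  ok
CALL arbor.etch[p='/plujus_o/nega_ag'; c='bro_on']
RET  created
CALL arbor.expunge[p='/plujus_o/nega_ag']
RET  ok
CALL arbor.carryto[s='/musad_id'; d='/plujus_o/nega_ag']
RET  ok
CALL arbor.etch[p='/plujus_o/kizo'; c='zafuce']
RET  created
CALL arbor.carve[p='/slern/vo']
RET  ToolError: no parent
CALL arbor.carryto[s='/gruvatu/flir'; d='/gruvatu/gropra']
RET  ok
CALL arbor.etch[p='/gruvatu/gropra'; c='zupu']
RET  overwrote
CALL arbor.etch[p='/plujus_o/nega_ag'; c='kize']
RET  overwrote
CALL arbor.etch[p='/plujus_o'; c='wi']
RET  ToolError: is a directory
CALL arbor.listout[p='/gruvatu']
RET  [gropra]
CALL arbor.listout[p='/plujus_o']
RET  [kizo, nega_ag]

Answer: [kizo, nega_ag]


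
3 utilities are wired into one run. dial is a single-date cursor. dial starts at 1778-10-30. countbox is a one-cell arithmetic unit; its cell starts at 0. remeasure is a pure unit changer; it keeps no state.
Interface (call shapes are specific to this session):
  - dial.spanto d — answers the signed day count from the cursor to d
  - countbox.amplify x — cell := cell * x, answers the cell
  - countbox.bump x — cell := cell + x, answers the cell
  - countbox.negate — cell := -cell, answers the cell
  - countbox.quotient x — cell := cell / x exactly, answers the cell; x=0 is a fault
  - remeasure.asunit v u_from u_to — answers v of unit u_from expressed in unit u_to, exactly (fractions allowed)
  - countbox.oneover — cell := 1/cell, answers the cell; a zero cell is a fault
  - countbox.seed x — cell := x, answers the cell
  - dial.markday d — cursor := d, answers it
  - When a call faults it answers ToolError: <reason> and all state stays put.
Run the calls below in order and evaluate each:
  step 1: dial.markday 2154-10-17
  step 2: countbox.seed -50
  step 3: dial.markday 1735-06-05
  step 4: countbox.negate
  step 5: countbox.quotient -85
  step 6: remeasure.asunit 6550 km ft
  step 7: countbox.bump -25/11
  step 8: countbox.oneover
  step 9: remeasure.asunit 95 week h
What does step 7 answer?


Answer: -535/187

Derivation:
~$ dial.markday 2154-10-17
:: 2154-10-17
~$ countbox.seed -50
:: -50
~$ dial.markday 1735-06-05
:: 1735-06-05
~$ countbox.negate
:: 50
~$ countbox.quotient -85
:: -10/17
~$ remeasure.asunit 6550 km ft
:: 8187500000/381
~$ countbox.bump -25/11
:: -535/187
~$ countbox.oneover
:: -187/535
~$ remeasure.asunit 95 week h
:: 15960


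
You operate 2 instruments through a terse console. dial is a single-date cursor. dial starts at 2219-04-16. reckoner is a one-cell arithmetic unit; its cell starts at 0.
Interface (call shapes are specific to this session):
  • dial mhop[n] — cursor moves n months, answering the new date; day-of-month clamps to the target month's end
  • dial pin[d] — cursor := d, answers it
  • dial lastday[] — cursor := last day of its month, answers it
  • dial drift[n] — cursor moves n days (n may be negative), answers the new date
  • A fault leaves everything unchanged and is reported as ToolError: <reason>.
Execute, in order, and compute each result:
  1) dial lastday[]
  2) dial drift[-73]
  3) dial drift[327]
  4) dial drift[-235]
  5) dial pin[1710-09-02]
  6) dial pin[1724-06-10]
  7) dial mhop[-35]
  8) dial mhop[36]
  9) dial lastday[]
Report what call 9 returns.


Answer: 1724-07-31

Derivation:
Next I call dial lastday, and observe 2219-04-30.
I call dial drift(n='-73'), giving 2219-02-16.
Invoking dial drift(n='327'), and observe 2220-01-09.
Calling dial drift(n='-235'), — result: 2219-05-19.
I invoke dial pin(d='1710-09-02'), and see 1710-09-02.
Invoking dial pin(d='1724-06-10'), giving 1724-06-10.
Now I run dial mhop(n='-35'), yielding 1721-07-10.
Using dial mhop(n='36'), which returns 1724-07-10.
Invoking dial lastday, → 1724-07-31.


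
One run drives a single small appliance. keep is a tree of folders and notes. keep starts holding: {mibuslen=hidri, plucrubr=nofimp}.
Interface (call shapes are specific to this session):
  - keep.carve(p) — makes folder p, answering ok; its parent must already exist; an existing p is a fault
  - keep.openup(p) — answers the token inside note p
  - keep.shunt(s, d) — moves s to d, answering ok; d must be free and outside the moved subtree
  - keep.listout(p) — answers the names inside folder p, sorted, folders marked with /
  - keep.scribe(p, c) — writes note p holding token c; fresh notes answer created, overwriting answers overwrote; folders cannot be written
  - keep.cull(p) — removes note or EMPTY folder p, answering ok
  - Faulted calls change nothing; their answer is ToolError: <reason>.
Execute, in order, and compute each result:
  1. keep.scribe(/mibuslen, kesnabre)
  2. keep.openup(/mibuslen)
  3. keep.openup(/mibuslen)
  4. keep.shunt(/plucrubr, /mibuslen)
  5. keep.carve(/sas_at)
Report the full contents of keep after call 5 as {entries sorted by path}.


Answer: {mibuslen=kesnabre, plucrubr=nofimp, sas_at/}

Derivation:
[in] scribe p: /mibuslen c: kesnabre
= overwrote
[in] openup p: /mibuslen
= kesnabre
[in] openup p: /mibuslen
= kesnabre
[in] shunt s: /plucrubr d: /mibuslen
= ToolError: exists
[in] carve p: /sas_at
= ok


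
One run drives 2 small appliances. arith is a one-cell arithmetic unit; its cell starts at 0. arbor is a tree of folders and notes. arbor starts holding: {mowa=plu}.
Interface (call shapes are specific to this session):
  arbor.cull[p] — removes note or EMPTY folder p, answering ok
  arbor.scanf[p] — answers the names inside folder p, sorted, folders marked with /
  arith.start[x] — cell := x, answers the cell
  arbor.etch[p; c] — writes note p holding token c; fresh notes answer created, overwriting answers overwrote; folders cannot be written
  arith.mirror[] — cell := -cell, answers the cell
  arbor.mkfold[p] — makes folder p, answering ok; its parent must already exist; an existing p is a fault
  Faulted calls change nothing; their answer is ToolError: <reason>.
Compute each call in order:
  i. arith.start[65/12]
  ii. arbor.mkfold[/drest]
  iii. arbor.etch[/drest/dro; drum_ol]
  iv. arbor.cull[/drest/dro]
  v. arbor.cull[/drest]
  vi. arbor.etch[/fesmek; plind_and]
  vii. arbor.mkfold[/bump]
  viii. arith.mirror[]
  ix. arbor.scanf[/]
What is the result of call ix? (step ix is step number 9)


> arith.start x: 65/12
  65/12
> arbor.mkfold p: /drest
  ok
> arbor.etch p: /drest/dro c: drum_ol
  created
> arbor.cull p: /drest/dro
  ok
> arbor.cull p: /drest
  ok
> arbor.etch p: /fesmek c: plind_and
  created
> arbor.mkfold p: /bump
  ok
> arith.mirror
  -65/12
> arbor.scanf p: /
  [bump/, fesmek, mowa]

Answer: [bump/, fesmek, mowa]


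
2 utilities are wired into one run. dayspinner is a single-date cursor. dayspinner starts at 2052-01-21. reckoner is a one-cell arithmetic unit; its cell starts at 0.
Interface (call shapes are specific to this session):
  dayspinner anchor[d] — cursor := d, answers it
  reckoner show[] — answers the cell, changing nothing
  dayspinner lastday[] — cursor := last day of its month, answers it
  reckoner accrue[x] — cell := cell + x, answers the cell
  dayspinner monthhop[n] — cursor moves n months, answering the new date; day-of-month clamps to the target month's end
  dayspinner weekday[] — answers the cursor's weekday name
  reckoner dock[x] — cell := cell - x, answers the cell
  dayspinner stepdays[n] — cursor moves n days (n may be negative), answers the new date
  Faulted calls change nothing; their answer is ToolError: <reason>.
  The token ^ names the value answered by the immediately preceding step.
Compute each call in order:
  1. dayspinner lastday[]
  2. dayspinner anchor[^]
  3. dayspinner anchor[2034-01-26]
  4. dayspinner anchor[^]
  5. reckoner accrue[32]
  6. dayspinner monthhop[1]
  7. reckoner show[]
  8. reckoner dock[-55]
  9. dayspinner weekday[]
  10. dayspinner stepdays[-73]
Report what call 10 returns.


Answer: 2033-12-15

Derivation:
> dayspinner lastday
= 2052-01-31
> dayspinner anchor d=^
= 2052-01-31
> dayspinner anchor d=2034-01-26
= 2034-01-26
> dayspinner anchor d=^
= 2034-01-26
> reckoner accrue x=32
= 32
> dayspinner monthhop n=1
= 2034-02-26
> reckoner show
= 32
> reckoner dock x=-55
= 87
> dayspinner weekday
= Sunday
> dayspinner stepdays n=-73
= 2033-12-15


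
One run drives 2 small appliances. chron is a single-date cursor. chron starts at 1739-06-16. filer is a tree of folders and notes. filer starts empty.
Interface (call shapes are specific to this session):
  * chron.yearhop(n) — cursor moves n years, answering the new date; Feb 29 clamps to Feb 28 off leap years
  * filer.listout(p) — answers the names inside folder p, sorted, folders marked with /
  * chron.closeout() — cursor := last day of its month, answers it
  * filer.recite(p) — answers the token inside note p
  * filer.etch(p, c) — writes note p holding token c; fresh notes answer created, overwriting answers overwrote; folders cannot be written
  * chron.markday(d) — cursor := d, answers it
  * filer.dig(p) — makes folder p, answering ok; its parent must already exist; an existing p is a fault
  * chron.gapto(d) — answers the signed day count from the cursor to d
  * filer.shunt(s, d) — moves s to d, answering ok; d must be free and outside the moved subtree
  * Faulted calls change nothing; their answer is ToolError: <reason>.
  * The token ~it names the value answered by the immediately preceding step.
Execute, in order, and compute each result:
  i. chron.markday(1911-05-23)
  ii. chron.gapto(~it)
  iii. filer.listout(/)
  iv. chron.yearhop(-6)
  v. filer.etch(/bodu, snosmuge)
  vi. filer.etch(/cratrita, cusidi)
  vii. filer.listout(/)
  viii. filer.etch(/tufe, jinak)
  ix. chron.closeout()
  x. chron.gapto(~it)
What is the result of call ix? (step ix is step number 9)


Answer: 1905-05-31

Derivation:
$ chron.markday d='1911-05-23'
= 1911-05-23
$ chron.gapto d='~it'
= 0
$ filer.listout p='/'
= []
$ chron.yearhop n='-6'
= 1905-05-23
$ filer.etch p='/bodu' c='snosmuge'
= created
$ filer.etch p='/cratrita' c='cusidi'
= created
$ filer.listout p='/'
= [bodu, cratrita]
$ filer.etch p='/tufe' c='jinak'
= created
$ chron.closeout
= 1905-05-31
$ chron.gapto d='~it'
= 0


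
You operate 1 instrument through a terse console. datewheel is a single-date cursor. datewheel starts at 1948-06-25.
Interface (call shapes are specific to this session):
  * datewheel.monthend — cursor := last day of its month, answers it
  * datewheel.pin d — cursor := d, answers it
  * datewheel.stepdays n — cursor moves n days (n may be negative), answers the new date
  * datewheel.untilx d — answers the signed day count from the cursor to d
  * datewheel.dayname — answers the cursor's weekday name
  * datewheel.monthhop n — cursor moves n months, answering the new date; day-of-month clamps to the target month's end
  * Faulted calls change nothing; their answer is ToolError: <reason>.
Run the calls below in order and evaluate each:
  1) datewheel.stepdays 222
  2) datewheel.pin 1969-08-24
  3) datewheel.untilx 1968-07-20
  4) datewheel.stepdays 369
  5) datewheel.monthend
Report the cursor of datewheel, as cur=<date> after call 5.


Answer: cur=1970-08-31

Derivation:
>>> datewheel.stepdays n→222
:: 1949-02-02
>>> datewheel.pin d→1969-08-24
:: 1969-08-24
>>> datewheel.untilx d→1968-07-20
:: -400
>>> datewheel.stepdays n→369
:: 1970-08-28
>>> datewheel.monthend
:: 1970-08-31


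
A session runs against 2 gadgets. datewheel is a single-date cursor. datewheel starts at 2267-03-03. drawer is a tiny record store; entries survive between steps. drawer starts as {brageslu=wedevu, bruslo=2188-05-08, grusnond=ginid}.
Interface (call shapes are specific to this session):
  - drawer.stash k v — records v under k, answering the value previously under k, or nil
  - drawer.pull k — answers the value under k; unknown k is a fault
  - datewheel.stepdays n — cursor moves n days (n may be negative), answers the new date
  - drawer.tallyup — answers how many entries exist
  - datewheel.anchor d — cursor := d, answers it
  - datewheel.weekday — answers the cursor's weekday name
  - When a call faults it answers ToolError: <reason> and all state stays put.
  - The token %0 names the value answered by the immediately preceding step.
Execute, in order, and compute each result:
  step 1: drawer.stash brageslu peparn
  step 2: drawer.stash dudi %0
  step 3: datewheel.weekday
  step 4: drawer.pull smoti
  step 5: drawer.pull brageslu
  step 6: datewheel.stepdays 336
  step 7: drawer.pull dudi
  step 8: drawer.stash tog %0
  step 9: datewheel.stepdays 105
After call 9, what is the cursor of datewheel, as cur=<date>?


Do: drawer.stash[k='brageslu'; v='peparn']
See: wedevu
Do: drawer.stash[k='dudi'; v='%0']
See: nil
Do: datewheel.weekday[]
See: Sunday
Do: drawer.pull[k='smoti']
See: ToolError: no such key smoti
Do: drawer.pull[k='brageslu']
See: peparn
Do: datewheel.stepdays[n='336']
See: 2268-02-02
Do: drawer.pull[k='dudi']
See: wedevu
Do: drawer.stash[k='tog'; v='%0']
See: nil
Do: datewheel.stepdays[n='105']
See: 2268-05-17

Answer: cur=2268-05-17


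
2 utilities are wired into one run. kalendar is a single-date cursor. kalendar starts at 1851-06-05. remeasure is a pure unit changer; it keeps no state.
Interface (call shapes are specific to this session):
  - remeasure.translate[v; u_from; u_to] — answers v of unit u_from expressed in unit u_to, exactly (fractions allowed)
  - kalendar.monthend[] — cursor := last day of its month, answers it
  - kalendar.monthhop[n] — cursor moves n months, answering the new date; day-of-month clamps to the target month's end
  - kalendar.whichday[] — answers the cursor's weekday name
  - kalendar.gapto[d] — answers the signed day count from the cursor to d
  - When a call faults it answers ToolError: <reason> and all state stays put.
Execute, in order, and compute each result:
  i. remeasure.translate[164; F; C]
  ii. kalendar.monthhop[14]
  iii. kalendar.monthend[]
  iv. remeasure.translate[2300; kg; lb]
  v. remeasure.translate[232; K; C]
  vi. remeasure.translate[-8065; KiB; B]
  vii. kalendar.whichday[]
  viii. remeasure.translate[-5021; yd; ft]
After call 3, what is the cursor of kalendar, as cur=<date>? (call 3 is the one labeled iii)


→ remeasure.translate(v: 164, u_from: F, u_to: C)
← 220/3
→ kalendar.monthhop(n: 14)
← 1852-08-05
→ kalendar.monthend()
← 1852-08-31
→ remeasure.translate(v: 2300, u_from: kg, u_to: lb)
← 230000000000/45359237
→ remeasure.translate(v: 232, u_from: K, u_to: C)
← -823/20
→ remeasure.translate(v: -8065, u_from: KiB, u_to: B)
← -8258560
→ kalendar.whichday()
← Tuesday
→ remeasure.translate(v: -5021, u_from: yd, u_to: ft)
← -15063

Answer: cur=1852-08-31


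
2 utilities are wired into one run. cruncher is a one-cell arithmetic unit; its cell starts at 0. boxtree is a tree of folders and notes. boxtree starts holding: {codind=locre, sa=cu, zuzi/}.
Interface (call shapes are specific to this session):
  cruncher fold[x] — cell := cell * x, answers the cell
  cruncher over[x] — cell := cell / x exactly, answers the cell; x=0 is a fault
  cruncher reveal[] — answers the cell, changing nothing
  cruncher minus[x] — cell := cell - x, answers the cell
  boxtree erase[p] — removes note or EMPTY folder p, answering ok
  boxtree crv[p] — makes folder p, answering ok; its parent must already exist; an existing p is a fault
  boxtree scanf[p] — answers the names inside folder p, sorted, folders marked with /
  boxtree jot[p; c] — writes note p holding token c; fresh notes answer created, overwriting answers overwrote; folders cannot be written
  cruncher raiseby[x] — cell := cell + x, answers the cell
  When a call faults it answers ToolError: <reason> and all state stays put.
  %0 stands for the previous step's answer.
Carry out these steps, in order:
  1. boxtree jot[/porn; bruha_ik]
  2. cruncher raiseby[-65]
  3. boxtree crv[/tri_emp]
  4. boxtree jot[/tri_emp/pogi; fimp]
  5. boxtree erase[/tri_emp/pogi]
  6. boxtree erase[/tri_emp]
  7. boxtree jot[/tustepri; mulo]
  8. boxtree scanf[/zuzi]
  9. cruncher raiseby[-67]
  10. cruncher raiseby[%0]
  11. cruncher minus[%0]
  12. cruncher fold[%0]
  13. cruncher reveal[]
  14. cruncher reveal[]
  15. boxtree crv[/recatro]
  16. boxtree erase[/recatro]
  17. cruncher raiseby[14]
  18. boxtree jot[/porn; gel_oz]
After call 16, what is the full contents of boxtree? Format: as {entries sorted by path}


>> boxtree jot(p=/porn, c=bruha_ik)
<< created
>> cruncher raiseby(x=-65)
<< -65
>> boxtree crv(p=/tri_emp)
<< ok
>> boxtree jot(p=/tri_emp/pogi, c=fimp)
<< created
>> boxtree erase(p=/tri_emp/pogi)
<< ok
>> boxtree erase(p=/tri_emp)
<< ok
>> boxtree jot(p=/tustepri, c=mulo)
<< created
>> boxtree scanf(p=/zuzi)
<< []
>> cruncher raiseby(x=-67)
<< -132
>> cruncher raiseby(x=%0)
<< -264
>> cruncher minus(x=%0)
<< 0
>> cruncher fold(x=%0)
<< 0
>> cruncher reveal()
<< 0
>> cruncher reveal()
<< 0
>> boxtree crv(p=/recatro)
<< ok
>> boxtree erase(p=/recatro)
<< ok
>> cruncher raiseby(x=14)
<< 14
>> boxtree jot(p=/porn, c=gel_oz)
<< overwrote

Answer: {codind=locre, porn=bruha_ik, sa=cu, tustepri=mulo, zuzi/}


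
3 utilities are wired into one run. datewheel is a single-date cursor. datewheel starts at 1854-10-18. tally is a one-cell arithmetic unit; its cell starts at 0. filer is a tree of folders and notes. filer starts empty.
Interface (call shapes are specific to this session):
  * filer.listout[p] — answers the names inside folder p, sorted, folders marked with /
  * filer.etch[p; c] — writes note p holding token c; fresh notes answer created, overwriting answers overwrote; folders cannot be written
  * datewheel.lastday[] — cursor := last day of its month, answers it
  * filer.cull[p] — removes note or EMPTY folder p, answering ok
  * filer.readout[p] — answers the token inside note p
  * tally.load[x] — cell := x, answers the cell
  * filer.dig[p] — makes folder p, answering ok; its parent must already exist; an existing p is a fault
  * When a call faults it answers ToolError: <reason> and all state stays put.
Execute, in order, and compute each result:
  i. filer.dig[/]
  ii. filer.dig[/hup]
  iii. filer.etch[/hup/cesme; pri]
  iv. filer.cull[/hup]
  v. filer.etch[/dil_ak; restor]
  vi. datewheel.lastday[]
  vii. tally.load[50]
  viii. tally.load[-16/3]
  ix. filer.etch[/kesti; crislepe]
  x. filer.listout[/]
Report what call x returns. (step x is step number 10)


Answer: [dil_ak, hup/, kesti]

Derivation:
;; filer.dig(p='/') ~> ToolError: exists
;; filer.dig(p='/hup') ~> ok
;; filer.etch(p='/hup/cesme', c='pri') ~> created
;; filer.cull(p='/hup') ~> ToolError: not empty
;; filer.etch(p='/dil_ak', c='restor') ~> created
;; datewheel.lastday() ~> 1854-10-31
;; tally.load(x='50') ~> 50
;; tally.load(x='-16/3') ~> -16/3
;; filer.etch(p='/kesti', c='crislepe') ~> created
;; filer.listout(p='/') ~> [dil_ak, hup/, kesti]


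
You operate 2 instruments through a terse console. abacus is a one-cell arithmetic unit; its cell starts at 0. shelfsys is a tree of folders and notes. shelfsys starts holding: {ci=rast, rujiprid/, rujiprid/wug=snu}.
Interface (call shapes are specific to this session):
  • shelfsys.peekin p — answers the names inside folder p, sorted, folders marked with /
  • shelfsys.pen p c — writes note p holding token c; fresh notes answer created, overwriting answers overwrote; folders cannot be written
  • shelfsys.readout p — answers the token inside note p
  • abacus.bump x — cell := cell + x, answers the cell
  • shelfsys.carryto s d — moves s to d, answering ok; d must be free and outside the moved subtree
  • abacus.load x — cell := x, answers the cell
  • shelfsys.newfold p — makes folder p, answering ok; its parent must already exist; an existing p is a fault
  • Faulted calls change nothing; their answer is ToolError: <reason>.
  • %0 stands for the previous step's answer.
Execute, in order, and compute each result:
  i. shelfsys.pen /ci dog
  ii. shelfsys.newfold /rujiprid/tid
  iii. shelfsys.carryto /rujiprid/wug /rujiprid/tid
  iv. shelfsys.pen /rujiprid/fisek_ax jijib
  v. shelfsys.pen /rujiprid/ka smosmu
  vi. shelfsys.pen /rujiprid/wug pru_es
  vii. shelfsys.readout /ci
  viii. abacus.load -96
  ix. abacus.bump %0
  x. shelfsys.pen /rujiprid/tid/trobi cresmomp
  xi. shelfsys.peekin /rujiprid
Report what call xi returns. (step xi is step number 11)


Answer: [fisek_ax, ka, tid/, wug]

Derivation:
Step: pen[p='/ci'; c='dog']
Result: overwrote
Step: newfold[p='/rujiprid/tid']
Result: ok
Step: carryto[s='/rujiprid/wug'; d='/rujiprid/tid']
Result: ToolError: exists
Step: pen[p='/rujiprid/fisek_ax'; c='jijib']
Result: created
Step: pen[p='/rujiprid/ka'; c='smosmu']
Result: created
Step: pen[p='/rujiprid/wug'; c='pru_es']
Result: overwrote
Step: readout[p='/ci']
Result: dog
Step: load[x='-96']
Result: -96
Step: bump[x='%0']
Result: -192
Step: pen[p='/rujiprid/tid/trobi'; c='cresmomp']
Result: created
Step: peekin[p='/rujiprid']
Result: [fisek_ax, ka, tid/, wug]


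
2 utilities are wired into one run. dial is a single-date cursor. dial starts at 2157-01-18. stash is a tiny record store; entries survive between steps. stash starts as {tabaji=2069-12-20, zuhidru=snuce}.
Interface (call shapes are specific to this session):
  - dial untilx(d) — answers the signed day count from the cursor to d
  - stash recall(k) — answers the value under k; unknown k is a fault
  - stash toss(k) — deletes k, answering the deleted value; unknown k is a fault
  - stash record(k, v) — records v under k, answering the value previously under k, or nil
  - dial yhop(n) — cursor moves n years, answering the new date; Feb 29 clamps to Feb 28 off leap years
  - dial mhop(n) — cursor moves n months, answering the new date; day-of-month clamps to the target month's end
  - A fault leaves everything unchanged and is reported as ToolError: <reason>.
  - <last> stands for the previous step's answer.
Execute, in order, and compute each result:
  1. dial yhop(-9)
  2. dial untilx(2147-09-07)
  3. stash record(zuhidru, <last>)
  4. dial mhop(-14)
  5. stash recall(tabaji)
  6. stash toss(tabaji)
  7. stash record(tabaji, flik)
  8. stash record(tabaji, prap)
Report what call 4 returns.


Answer: 2146-11-18

Derivation:
-- 1. dial yhop(n: -9) => 2148-01-18
-- 2. dial untilx(d: 2147-09-07) => -133
-- 3. stash record(k: zuhidru, v: <last>) => snuce
-- 4. dial mhop(n: -14) => 2146-11-18
-- 5. stash recall(k: tabaji) => 2069-12-20
-- 6. stash toss(k: tabaji) => 2069-12-20
-- 7. stash record(k: tabaji, v: flik) => nil
-- 8. stash record(k: tabaji, v: prap) => flik


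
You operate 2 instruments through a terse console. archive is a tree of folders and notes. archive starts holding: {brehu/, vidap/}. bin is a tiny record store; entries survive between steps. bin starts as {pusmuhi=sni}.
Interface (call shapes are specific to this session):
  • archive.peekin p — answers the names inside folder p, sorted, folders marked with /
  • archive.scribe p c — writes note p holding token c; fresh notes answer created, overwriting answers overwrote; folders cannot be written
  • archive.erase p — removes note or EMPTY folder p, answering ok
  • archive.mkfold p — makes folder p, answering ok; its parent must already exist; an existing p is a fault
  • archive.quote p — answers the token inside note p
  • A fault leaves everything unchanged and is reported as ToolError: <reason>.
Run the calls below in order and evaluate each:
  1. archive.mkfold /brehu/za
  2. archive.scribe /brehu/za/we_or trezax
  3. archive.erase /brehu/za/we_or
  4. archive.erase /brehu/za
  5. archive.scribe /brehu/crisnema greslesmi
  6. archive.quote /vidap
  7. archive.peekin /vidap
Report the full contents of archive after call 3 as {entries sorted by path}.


% archive.mkfold p→/brehu/za
  ok
% archive.scribe p→/brehu/za/we_or c→trezax
  created
% archive.erase p→/brehu/za/we_or
  ok
% archive.erase p→/brehu/za
  ok
% archive.scribe p→/brehu/crisnema c→greslesmi
  created
% archive.quote p→/vidap
  ToolError: is a directory
% archive.peekin p→/vidap
  []

Answer: {brehu/, brehu/za/, vidap/}


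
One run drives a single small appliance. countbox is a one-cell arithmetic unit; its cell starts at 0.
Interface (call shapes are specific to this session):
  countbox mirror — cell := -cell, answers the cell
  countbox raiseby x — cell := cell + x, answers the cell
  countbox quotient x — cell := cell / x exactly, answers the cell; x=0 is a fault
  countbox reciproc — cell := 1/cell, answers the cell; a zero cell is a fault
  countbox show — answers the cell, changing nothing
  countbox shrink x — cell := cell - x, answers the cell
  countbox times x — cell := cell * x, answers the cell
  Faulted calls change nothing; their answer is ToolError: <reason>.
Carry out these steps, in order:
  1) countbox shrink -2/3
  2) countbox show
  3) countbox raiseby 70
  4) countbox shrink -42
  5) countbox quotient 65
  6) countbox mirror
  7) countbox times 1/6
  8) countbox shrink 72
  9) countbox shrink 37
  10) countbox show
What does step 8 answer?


Answer: -3253/45

Derivation:
% 1. countbox shrink(x→-2/3) -> 2/3
% 2. countbox show() -> 2/3
% 3. countbox raiseby(x→70) -> 212/3
% 4. countbox shrink(x→-42) -> 338/3
% 5. countbox quotient(x→65) -> 26/15
% 6. countbox mirror() -> -26/15
% 7. countbox times(x→1/6) -> -13/45
% 8. countbox shrink(x→72) -> -3253/45
% 9. countbox shrink(x→37) -> -4918/45
% 10. countbox show() -> -4918/45


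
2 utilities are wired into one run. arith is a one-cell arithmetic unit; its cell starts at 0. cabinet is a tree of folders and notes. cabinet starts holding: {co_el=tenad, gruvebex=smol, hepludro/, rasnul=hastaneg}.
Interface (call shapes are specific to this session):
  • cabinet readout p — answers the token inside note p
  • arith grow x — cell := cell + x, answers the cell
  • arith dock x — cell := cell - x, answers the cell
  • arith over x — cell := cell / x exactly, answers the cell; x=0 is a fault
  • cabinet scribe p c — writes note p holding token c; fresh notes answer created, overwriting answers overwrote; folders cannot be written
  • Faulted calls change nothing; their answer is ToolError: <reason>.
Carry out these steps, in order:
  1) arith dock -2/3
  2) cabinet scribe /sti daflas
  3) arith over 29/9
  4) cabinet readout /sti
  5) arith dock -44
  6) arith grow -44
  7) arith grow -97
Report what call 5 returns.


→ arith dock(x: -2/3)
← 2/3
→ cabinet scribe(p: /sti, c: daflas)
← created
→ arith over(x: 29/9)
← 6/29
→ cabinet readout(p: /sti)
← daflas
→ arith dock(x: -44)
← 1282/29
→ arith grow(x: -44)
← 6/29
→ arith grow(x: -97)
← -2807/29

Answer: 1282/29


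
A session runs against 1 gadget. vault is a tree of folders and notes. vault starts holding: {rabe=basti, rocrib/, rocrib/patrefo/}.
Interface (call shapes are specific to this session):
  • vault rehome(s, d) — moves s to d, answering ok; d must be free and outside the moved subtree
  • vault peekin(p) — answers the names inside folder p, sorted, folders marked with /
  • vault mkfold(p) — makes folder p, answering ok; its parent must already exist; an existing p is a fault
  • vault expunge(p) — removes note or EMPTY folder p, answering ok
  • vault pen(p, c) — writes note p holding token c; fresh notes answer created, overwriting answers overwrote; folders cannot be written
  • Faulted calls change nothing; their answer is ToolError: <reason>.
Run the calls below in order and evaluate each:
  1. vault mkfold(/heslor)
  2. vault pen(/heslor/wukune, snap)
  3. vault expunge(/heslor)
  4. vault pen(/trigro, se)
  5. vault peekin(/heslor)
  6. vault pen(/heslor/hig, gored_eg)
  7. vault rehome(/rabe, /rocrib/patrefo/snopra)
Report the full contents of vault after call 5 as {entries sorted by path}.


Answer: {heslor/, heslor/wukune=snap, rabe=basti, rocrib/, rocrib/patrefo/, trigro=se}

Derivation:
$ vault mkfold p=/heslor
[out] ok
$ vault pen p=/heslor/wukune c=snap
[out] created
$ vault expunge p=/heslor
[out] ToolError: not empty
$ vault pen p=/trigro c=se
[out] created
$ vault peekin p=/heslor
[out] [wukune]
$ vault pen p=/heslor/hig c=gored_eg
[out] created
$ vault rehome s=/rabe d=/rocrib/patrefo/snopra
[out] ok


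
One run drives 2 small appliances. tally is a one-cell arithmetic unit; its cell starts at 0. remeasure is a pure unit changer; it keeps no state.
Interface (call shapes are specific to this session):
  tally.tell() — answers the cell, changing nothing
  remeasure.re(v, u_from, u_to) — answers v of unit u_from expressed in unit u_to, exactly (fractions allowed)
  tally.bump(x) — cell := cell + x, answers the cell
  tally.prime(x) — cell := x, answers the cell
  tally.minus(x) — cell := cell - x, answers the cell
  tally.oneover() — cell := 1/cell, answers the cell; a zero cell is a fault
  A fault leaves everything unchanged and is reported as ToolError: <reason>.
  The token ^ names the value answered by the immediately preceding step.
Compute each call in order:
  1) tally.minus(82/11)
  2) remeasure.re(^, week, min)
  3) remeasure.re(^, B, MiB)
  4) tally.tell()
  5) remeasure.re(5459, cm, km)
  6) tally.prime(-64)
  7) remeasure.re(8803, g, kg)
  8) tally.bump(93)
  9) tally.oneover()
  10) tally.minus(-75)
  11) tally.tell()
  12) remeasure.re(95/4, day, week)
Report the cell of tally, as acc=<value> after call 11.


Answer: acc=2176/29

Derivation:
~$ tally.minus x: 82/11
:: -82/11
~$ remeasure.re v: ^ u_from: week u_to: min
:: -826560/11
~$ remeasure.re v: ^ u_from: B u_to: MiB
:: -12915/180224
~$ tally.tell
:: -82/11
~$ remeasure.re v: 5459 u_from: cm u_to: km
:: 5459/100000
~$ tally.prime x: -64
:: -64
~$ remeasure.re v: 8803 u_from: g u_to: kg
:: 8803/1000
~$ tally.bump x: 93
:: 29
~$ tally.oneover
:: 1/29
~$ tally.minus x: -75
:: 2176/29
~$ tally.tell
:: 2176/29
~$ remeasure.re v: 95/4 u_from: day u_to: week
:: 95/28
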